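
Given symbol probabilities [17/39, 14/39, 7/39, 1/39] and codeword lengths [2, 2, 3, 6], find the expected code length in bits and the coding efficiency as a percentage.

Average length L = Σ p_i × l_i = 2.2821 bits
Entropy H = 1.6331 bits
Efficiency η = H/L × 100% = 71.56%


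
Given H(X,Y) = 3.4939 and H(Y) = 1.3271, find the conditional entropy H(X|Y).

Chain rule: H(X,Y) = H(X|Y) + H(Y)
H(X|Y) = H(X,Y) - H(Y) = 3.4939 - 1.3271 = 2.1668 bits


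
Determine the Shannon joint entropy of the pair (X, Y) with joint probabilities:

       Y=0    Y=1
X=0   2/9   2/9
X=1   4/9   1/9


H(X,Y) = -Σ p(x,y) log₂ p(x,y)
  p(0,0)=2/9: -0.2222 × log₂(0.2222) = 0.4822
  p(0,1)=2/9: -0.2222 × log₂(0.2222) = 0.4822
  p(1,0)=4/9: -0.4444 × log₂(0.4444) = 0.5200
  p(1,1)=1/9: -0.1111 × log₂(0.1111) = 0.3522
H(X,Y) = 1.8366 bits


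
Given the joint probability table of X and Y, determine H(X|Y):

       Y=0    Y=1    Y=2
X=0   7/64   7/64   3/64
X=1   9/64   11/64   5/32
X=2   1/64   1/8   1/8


H(X|Y) = Σ_y p(y) H(X|Y=y)
  p(Y=0) = 17/64, H(X|Y=0) = 1.2533
  p(Y=1) = 13/32, H(X|Y=1) = 1.5579
  p(Y=2) = 21/64, H(X|Y=2) = 1.4412
H(X|Y) = 0.2656×1.2533 + 0.4062×1.5579 + 0.3281×1.4412 = 1.4387 bits


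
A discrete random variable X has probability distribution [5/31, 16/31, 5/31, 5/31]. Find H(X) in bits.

H(X) = -Σ p(x) log₂ p(x)
  -5/31 × log₂(5/31) = 0.4246
  -16/31 × log₂(16/31) = 0.4925
  -5/31 × log₂(5/31) = 0.4246
  -5/31 × log₂(5/31) = 0.4246
H(X) = 1.7662 bits


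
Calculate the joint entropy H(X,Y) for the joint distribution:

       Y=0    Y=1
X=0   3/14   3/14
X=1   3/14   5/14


H(X,Y) = -Σ p(x,y) log₂ p(x,y)
  p(0,0)=3/14: -0.2143 × log₂(0.2143) = 0.4762
  p(0,1)=3/14: -0.2143 × log₂(0.2143) = 0.4762
  p(1,0)=3/14: -0.2143 × log₂(0.2143) = 0.4762
  p(1,1)=5/14: -0.3571 × log₂(0.3571) = 0.5305
H(X,Y) = 1.9592 bits


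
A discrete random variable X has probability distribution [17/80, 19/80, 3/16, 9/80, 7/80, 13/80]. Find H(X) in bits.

H(X) = -Σ p(x) log₂ p(x)
  -17/80 × log₂(17/80) = 0.4748
  -19/80 × log₂(19/80) = 0.4926
  -3/16 × log₂(3/16) = 0.4528
  -9/80 × log₂(9/80) = 0.3546
  -7/80 × log₂(7/80) = 0.3075
  -13/80 × log₂(13/80) = 0.4260
H(X) = 2.5083 bits


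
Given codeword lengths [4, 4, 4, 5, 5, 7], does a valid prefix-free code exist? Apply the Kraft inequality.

Kraft inequality: Σ 2^(-l_i) ≤ 1 for prefix-free code
Calculating: 2^(-4) + 2^(-4) + 2^(-4) + 2^(-5) + 2^(-5) + 2^(-7)
= 0.0625 + 0.0625 + 0.0625 + 0.03125 + 0.03125 + 0.0078125
= 0.2578
Since 0.2578 ≤ 1, prefix-free code exists


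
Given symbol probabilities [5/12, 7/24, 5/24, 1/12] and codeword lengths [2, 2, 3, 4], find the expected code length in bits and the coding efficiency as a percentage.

Average length L = Σ p_i × l_i = 2.3750 bits
Entropy H = 1.8149 bits
Efficiency η = H/L × 100% = 76.42%


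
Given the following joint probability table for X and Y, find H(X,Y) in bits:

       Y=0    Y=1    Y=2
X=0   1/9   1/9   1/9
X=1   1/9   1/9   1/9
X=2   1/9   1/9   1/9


H(X,Y) = -Σ p(x,y) log₂ p(x,y)
  p(0,0)=1/9: -0.1111 × log₂(0.1111) = 0.3522
  p(0,1)=1/9: -0.1111 × log₂(0.1111) = 0.3522
  p(0,2)=1/9: -0.1111 × log₂(0.1111) = 0.3522
  p(1,0)=1/9: -0.1111 × log₂(0.1111) = 0.3522
  p(1,1)=1/9: -0.1111 × log₂(0.1111) = 0.3522
  p(1,2)=1/9: -0.1111 × log₂(0.1111) = 0.3522
  p(2,0)=1/9: -0.1111 × log₂(0.1111) = 0.3522
  p(2,1)=1/9: -0.1111 × log₂(0.1111) = 0.3522
  p(2,2)=1/9: -0.1111 × log₂(0.1111) = 0.3522
H(X,Y) = 3.1699 bits


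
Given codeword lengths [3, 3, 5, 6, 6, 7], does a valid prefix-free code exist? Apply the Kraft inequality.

Kraft inequality: Σ 2^(-l_i) ≤ 1 for prefix-free code
Calculating: 2^(-3) + 2^(-3) + 2^(-5) + 2^(-6) + 2^(-6) + 2^(-7)
= 0.125 + 0.125 + 0.03125 + 0.015625 + 0.015625 + 0.0078125
= 0.3203
Since 0.3203 ≤ 1, prefix-free code exists


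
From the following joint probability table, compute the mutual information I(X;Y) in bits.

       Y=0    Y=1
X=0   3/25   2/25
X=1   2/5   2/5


H(X) = 0.7219, H(Y) = 0.9988, H(X,Y) = 1.7161
I(X;Y) = H(X) + H(Y) - H(X,Y) = 0.0047 bits


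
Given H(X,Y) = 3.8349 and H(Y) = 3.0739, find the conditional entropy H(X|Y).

Chain rule: H(X,Y) = H(X|Y) + H(Y)
H(X|Y) = H(X,Y) - H(Y) = 3.8349 - 3.0739 = 0.761 bits


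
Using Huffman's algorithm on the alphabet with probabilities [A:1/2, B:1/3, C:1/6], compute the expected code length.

Huffman tree construction:
Combine smallest probabilities repeatedly
Resulting codes:
  A: 0 (length 1)
  B: 11 (length 2)
  C: 10 (length 2)
Average length = Σ p(s) × length(s) = 1.5000 bits


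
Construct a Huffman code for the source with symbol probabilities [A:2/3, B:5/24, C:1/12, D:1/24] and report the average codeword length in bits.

Huffman tree construction:
Combine smallest probabilities repeatedly
Resulting codes:
  A: 1 (length 1)
  B: 01 (length 2)
  C: 001 (length 3)
  D: 000 (length 3)
Average length = Σ p(s) × length(s) = 1.4583 bits


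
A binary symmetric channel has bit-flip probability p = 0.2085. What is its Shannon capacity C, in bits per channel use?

For BSC with error probability p:
C = 1 - H(p) where H(p) is binary entropy
H(0.2085) = -0.2085 × log₂(0.2085) - 0.7915 × log₂(0.7915)
H(p) = 0.7386
C = 1 - 0.7386 = 0.2614 bits/use


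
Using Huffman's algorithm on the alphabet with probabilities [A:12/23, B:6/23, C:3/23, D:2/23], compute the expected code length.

Huffman tree construction:
Combine smallest probabilities repeatedly
Resulting codes:
  A: 1 (length 1)
  B: 01 (length 2)
  C: 001 (length 3)
  D: 000 (length 3)
Average length = Σ p(s) × length(s) = 1.6957 bits


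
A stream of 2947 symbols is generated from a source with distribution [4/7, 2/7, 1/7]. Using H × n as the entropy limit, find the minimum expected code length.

Entropy H = 1.3788 bits/symbol
Minimum bits = H × n = 1.3788 × 2947
= 4063.27 bits


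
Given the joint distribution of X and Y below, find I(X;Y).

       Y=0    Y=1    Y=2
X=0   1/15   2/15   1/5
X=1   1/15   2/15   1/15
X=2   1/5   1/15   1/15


H(X) = 1.5656, H(Y) = 1.5850, H(X,Y) = 3.0062
I(X;Y) = H(X) + H(Y) - H(X,Y) = 0.1443 bits


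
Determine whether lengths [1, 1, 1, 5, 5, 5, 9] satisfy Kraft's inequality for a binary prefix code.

Kraft inequality: Σ 2^(-l_i) ≤ 1 for prefix-free code
Calculating: 2^(-1) + 2^(-1) + 2^(-1) + 2^(-5) + 2^(-5) + 2^(-5) + 2^(-9)
= 0.5 + 0.5 + 0.5 + 0.03125 + 0.03125 + 0.03125 + 0.001953125
= 1.5957
Since 1.5957 > 1, prefix-free code does not exist


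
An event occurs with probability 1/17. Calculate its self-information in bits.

Information content I(x) = -log₂(p(x))
I = -log₂(1/17) = -log₂(0.0588)
I = 4.0875 bits


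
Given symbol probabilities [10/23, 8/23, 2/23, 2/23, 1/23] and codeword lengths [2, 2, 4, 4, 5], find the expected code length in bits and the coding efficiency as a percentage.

Average length L = Σ p_i × l_i = 2.4783 bits
Entropy H = 1.8619 bits
Efficiency η = H/L × 100% = 75.13%


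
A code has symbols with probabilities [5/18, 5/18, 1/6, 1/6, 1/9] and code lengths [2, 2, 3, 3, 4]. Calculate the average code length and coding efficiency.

Average length L = Σ p_i × l_i = 2.5556 bits
Entropy H = 2.2405 bits
Efficiency η = H/L × 100% = 87.67%


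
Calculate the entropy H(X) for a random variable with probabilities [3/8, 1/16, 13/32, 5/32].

H(X) = -Σ p(x) log₂ p(x)
  -3/8 × log₂(3/8) = 0.5306
  -1/16 × log₂(1/16) = 0.2500
  -13/32 × log₂(13/32) = 0.5279
  -5/32 × log₂(5/32) = 0.4184
H(X) = 1.7270 bits


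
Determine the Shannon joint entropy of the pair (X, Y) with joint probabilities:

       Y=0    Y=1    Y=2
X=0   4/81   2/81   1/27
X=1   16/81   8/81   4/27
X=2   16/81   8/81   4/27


H(X,Y) = -Σ p(x,y) log₂ p(x,y)
  p(0,0)=4/81: -0.0494 × log₂(0.0494) = 0.2143
  p(0,1)=2/81: -0.0247 × log₂(0.0247) = 0.1318
  p(0,2)=1/27: -0.0370 × log₂(0.0370) = 0.1761
  p(1,0)=16/81: -0.1975 × log₂(0.1975) = 0.4622
  p(1,1)=8/81: -0.0988 × log₂(0.0988) = 0.3299
  p(1,2)=4/27: -0.1481 × log₂(0.1481) = 0.4081
  p(2,0)=16/81: -0.1975 × log₂(0.1975) = 0.4622
  p(2,1)=8/81: -0.0988 × log₂(0.0988) = 0.3299
  p(2,2)=4/27: -0.1481 × log₂(0.1481) = 0.4081
H(X,Y) = 2.9226 bits


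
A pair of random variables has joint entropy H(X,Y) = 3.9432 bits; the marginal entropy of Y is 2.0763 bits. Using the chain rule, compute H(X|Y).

Chain rule: H(X,Y) = H(X|Y) + H(Y)
H(X|Y) = H(X,Y) - H(Y) = 3.9432 - 2.0763 = 1.8669 bits


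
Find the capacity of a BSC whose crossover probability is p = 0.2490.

For BSC with error probability p:
C = 1 - H(p) where H(p) is binary entropy
H(0.2490) = -0.2490 × log₂(0.2490) - 0.7510 × log₂(0.7510)
H(p) = 0.8097
C = 1 - 0.8097 = 0.1903 bits/use


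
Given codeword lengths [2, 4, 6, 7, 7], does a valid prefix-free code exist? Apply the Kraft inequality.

Kraft inequality: Σ 2^(-l_i) ≤ 1 for prefix-free code
Calculating: 2^(-2) + 2^(-4) + 2^(-6) + 2^(-7) + 2^(-7)
= 0.25 + 0.0625 + 0.015625 + 0.0078125 + 0.0078125
= 0.3438
Since 0.3438 ≤ 1, prefix-free code exists


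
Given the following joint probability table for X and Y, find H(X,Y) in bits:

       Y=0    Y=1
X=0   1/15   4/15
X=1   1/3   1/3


H(X,Y) = -Σ p(x,y) log₂ p(x,y)
  p(0,0)=1/15: -0.0667 × log₂(0.0667) = 0.2605
  p(0,1)=4/15: -0.2667 × log₂(0.2667) = 0.5085
  p(1,0)=1/3: -0.3333 × log₂(0.3333) = 0.5283
  p(1,1)=1/3: -0.3333 × log₂(0.3333) = 0.5283
H(X,Y) = 1.8256 bits


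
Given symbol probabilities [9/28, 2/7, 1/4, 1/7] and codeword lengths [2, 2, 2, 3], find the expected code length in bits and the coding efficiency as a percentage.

Average length L = Σ p_i × l_i = 2.1429 bits
Entropy H = 1.9438 bits
Efficiency η = H/L × 100% = 90.71%


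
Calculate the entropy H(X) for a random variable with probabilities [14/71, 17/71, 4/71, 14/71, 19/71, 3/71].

H(X) = -Σ p(x) log₂ p(x)
  -14/71 × log₂(14/71) = 0.4619
  -17/71 × log₂(17/71) = 0.4938
  -4/71 × log₂(4/71) = 0.2338
  -14/71 × log₂(14/71) = 0.4619
  -19/71 × log₂(19/71) = 0.5089
  -3/71 × log₂(3/71) = 0.1929
H(X) = 2.3532 bits


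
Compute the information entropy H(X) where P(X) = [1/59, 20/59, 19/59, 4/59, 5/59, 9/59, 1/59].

H(X) = -Σ p(x) log₂ p(x)
  -1/59 × log₂(1/59) = 0.0997
  -20/59 × log₂(20/59) = 0.5291
  -19/59 × log₂(19/59) = 0.5264
  -4/59 × log₂(4/59) = 0.2632
  -5/59 × log₂(5/59) = 0.3018
  -9/59 × log₂(9/59) = 0.4138
  -1/59 × log₂(1/59) = 0.0997
H(X) = 2.2337 bits


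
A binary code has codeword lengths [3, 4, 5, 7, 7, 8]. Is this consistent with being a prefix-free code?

Kraft inequality: Σ 2^(-l_i) ≤ 1 for prefix-free code
Calculating: 2^(-3) + 2^(-4) + 2^(-5) + 2^(-7) + 2^(-7) + 2^(-8)
= 0.125 + 0.0625 + 0.03125 + 0.0078125 + 0.0078125 + 0.00390625
= 0.2383
Since 0.2383 ≤ 1, prefix-free code exists


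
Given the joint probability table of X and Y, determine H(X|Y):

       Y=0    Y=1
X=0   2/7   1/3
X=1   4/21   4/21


H(X|Y) = Σ_y p(y) H(X|Y=y)
  p(Y=0) = 10/21, H(X|Y=0) = 0.9710
  p(Y=1) = 11/21, H(X|Y=1) = 0.9457
H(X|Y) = 0.4762×0.9710 + 0.5238×0.9457 = 0.9577 bits


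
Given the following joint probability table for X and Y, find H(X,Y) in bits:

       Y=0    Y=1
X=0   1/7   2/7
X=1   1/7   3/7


H(X,Y) = -Σ p(x,y) log₂ p(x,y)
  p(0,0)=1/7: -0.1429 × log₂(0.1429) = 0.4011
  p(0,1)=2/7: -0.2857 × log₂(0.2857) = 0.5164
  p(1,0)=1/7: -0.1429 × log₂(0.1429) = 0.4011
  p(1,1)=3/7: -0.4286 × log₂(0.4286) = 0.5239
H(X,Y) = 1.8424 bits


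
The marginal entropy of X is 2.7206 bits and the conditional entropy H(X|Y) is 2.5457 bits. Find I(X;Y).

I(X;Y) = H(X) - H(X|Y)
I(X;Y) = 2.7206 - 2.5457 = 0.1749 bits


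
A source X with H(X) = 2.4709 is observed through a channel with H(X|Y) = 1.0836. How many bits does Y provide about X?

I(X;Y) = H(X) - H(X|Y)
I(X;Y) = 2.4709 - 1.0836 = 1.3873 bits


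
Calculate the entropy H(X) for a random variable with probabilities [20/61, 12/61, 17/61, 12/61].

H(X) = -Σ p(x) log₂ p(x)
  -20/61 × log₂(20/61) = 0.5275
  -12/61 × log₂(12/61) = 0.4615
  -17/61 × log₂(17/61) = 0.5137
  -12/61 × log₂(12/61) = 0.4615
H(X) = 1.9641 bits


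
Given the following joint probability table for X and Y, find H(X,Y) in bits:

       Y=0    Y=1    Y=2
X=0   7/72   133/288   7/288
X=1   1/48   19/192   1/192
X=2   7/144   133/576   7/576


H(X,Y) = -Σ p(x,y) log₂ p(x,y)
  p(0,0)=7/72: -0.0972 × log₂(0.0972) = 0.3269
  p(0,1)=133/288: -0.4618 × log₂(0.4618) = 0.5147
  p(0,2)=7/288: -0.0243 × log₂(0.0243) = 0.1303
  p(1,0)=1/48: -0.0208 × log₂(0.0208) = 0.1164
  p(1,1)=19/192: -0.0990 × log₂(0.0990) = 0.3302
  p(1,2)=1/192: -0.0052 × log₂(0.0052) = 0.0395
  p(2,0)=7/144: -0.0486 × log₂(0.0486) = 0.2121
  p(2,1)=133/576: -0.2309 × log₂(0.2309) = 0.4883
  p(2,2)=7/576: -0.0122 × log₂(0.0122) = 0.0773
H(X,Y) = 2.2358 bits


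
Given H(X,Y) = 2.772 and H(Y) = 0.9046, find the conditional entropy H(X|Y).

Chain rule: H(X,Y) = H(X|Y) + H(Y)
H(X|Y) = H(X,Y) - H(Y) = 2.772 - 0.9046 = 1.8674 bits


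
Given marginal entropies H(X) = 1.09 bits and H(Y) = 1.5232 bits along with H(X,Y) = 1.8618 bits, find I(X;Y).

I(X;Y) = H(X) + H(Y) - H(X,Y)
I(X;Y) = 1.09 + 1.5232 - 1.8618 = 0.7514 bits


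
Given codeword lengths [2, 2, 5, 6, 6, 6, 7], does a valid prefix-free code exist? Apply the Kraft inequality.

Kraft inequality: Σ 2^(-l_i) ≤ 1 for prefix-free code
Calculating: 2^(-2) + 2^(-2) + 2^(-5) + 2^(-6) + 2^(-6) + 2^(-6) + 2^(-7)
= 0.25 + 0.25 + 0.03125 + 0.015625 + 0.015625 + 0.015625 + 0.0078125
= 0.5859
Since 0.5859 ≤ 1, prefix-free code exists


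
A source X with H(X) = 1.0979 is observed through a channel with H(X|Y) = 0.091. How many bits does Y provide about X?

I(X;Y) = H(X) - H(X|Y)
I(X;Y) = 1.0979 - 0.091 = 1.0069 bits


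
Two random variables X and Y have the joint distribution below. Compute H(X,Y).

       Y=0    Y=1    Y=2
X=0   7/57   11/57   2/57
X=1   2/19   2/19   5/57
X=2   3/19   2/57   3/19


H(X,Y) = -Σ p(x,y) log₂ p(x,y)
  p(0,0)=7/57: -0.1228 × log₂(0.1228) = 0.3716
  p(0,1)=11/57: -0.1930 × log₂(0.1930) = 0.4580
  p(0,2)=2/57: -0.0351 × log₂(0.0351) = 0.1696
  p(1,0)=2/19: -0.1053 × log₂(0.1053) = 0.3419
  p(1,1)=2/19: -0.1053 × log₂(0.1053) = 0.3419
  p(1,2)=5/57: -0.0877 × log₂(0.0877) = 0.3080
  p(2,0)=3/19: -0.1579 × log₂(0.1579) = 0.4205
  p(2,1)=2/57: -0.0351 × log₂(0.0351) = 0.1696
  p(2,2)=3/19: -0.1579 × log₂(0.1579) = 0.4205
H(X,Y) = 3.0014 bits


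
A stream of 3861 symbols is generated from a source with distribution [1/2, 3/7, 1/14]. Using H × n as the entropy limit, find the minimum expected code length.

Entropy H = 1.2958 bits/symbol
Minimum bits = H × n = 1.2958 × 3861
= 5003.22 bits


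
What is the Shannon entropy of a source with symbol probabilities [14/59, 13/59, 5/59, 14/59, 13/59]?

H(X) = -Σ p(x) log₂ p(x)
  -14/59 × log₂(14/59) = 0.4924
  -13/59 × log₂(13/59) = 0.4808
  -5/59 × log₂(5/59) = 0.3018
  -14/59 × log₂(14/59) = 0.4924
  -13/59 × log₂(13/59) = 0.4808
H(X) = 2.2483 bits


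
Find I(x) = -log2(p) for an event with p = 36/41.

Information content I(x) = -log₂(p(x))
I = -log₂(36/41) = -log₂(0.8780)
I = 0.1876 bits


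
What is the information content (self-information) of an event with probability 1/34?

Information content I(x) = -log₂(p(x))
I = -log₂(1/34) = -log₂(0.0294)
I = 5.0875 bits


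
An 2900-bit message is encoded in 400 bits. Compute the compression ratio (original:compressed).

Compression ratio = Original / Compressed
= 2900 / 400 = 7.25:1


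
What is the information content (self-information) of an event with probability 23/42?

Information content I(x) = -log₂(p(x))
I = -log₂(23/42) = -log₂(0.5476)
I = 0.8688 bits


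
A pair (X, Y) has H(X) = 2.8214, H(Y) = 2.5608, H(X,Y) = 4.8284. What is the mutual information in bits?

I(X;Y) = H(X) + H(Y) - H(X,Y)
I(X;Y) = 2.8214 + 2.5608 - 4.8284 = 0.5538 bits


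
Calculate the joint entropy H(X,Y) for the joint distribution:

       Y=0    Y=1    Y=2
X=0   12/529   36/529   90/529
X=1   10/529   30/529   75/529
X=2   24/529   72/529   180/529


H(X,Y) = -Σ p(x,y) log₂ p(x,y)
  p(0,0)=12/529: -0.0227 × log₂(0.0227) = 0.1239
  p(0,1)=36/529: -0.0681 × log₂(0.0681) = 0.2639
  p(0,2)=90/529: -0.1701 × log₂(0.1701) = 0.4347
  p(1,0)=10/529: -0.0189 × log₂(0.0189) = 0.1082
  p(1,1)=30/529: -0.0567 × log₂(0.0567) = 0.2348
  p(1,2)=75/529: -0.1418 × log₂(0.1418) = 0.3996
  p(2,0)=24/529: -0.0454 × log₂(0.0454) = 0.2024
  p(2,1)=72/529: -0.1361 × log₂(0.1361) = 0.3916
  p(2,2)=180/529: -0.3403 × log₂(0.3403) = 0.5292
H(X,Y) = 2.6883 bits


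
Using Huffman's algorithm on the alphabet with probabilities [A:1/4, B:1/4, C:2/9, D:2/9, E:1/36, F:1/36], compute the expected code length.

Huffman tree construction:
Combine smallest probabilities repeatedly
Resulting codes:
  A: 01 (length 2)
  B: 10 (length 2)
  C: 111 (length 3)
  D: 00 (length 2)
  E: 1100 (length 4)
  F: 1101 (length 4)
Average length = Σ p(s) × length(s) = 2.3333 bits


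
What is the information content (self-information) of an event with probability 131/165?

Information content I(x) = -log₂(p(x))
I = -log₂(131/165) = -log₂(0.7939)
I = 0.3329 bits


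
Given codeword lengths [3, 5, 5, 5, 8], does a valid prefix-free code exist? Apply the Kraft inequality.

Kraft inequality: Σ 2^(-l_i) ≤ 1 for prefix-free code
Calculating: 2^(-3) + 2^(-5) + 2^(-5) + 2^(-5) + 2^(-8)
= 0.125 + 0.03125 + 0.03125 + 0.03125 + 0.00390625
= 0.2227
Since 0.2227 ≤ 1, prefix-free code exists


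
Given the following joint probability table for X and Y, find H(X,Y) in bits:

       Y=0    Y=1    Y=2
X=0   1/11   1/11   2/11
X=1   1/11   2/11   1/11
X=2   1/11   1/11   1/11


H(X,Y) = -Σ p(x,y) log₂ p(x,y)
  p(0,0)=1/11: -0.0909 × log₂(0.0909) = 0.3145
  p(0,1)=1/11: -0.0909 × log₂(0.0909) = 0.3145
  p(0,2)=2/11: -0.1818 × log₂(0.1818) = 0.4472
  p(1,0)=1/11: -0.0909 × log₂(0.0909) = 0.3145
  p(1,1)=2/11: -0.1818 × log₂(0.1818) = 0.4472
  p(1,2)=1/11: -0.0909 × log₂(0.0909) = 0.3145
  p(2,0)=1/11: -0.0909 × log₂(0.0909) = 0.3145
  p(2,1)=1/11: -0.0909 × log₂(0.0909) = 0.3145
  p(2,2)=1/11: -0.0909 × log₂(0.0909) = 0.3145
H(X,Y) = 3.0958 bits


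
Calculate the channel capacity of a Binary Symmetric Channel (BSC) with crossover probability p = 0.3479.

For BSC with error probability p:
C = 1 - H(p) where H(p) is binary entropy
H(0.3479) = -0.3479 × log₂(0.3479) - 0.6521 × log₂(0.6521)
H(p) = 0.9322
C = 1 - 0.9322 = 0.0678 bits/use


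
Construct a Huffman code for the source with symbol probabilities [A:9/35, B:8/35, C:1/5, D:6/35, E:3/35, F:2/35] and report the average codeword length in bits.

Huffman tree construction:
Combine smallest probabilities repeatedly
Resulting codes:
  A: 10 (length 2)
  B: 01 (length 2)
  C: 00 (length 2)
  D: 111 (length 3)
  E: 1101 (length 4)
  F: 1100 (length 4)
Average length = Σ p(s) × length(s) = 2.4571 bits


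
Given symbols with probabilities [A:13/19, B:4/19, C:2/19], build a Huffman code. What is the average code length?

Huffman tree construction:
Combine smallest probabilities repeatedly
Resulting codes:
  A: 1 (length 1)
  B: 01 (length 2)
  C: 00 (length 2)
Average length = Σ p(s) × length(s) = 1.3158 bits


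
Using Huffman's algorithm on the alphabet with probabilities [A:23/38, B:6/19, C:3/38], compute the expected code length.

Huffman tree construction:
Combine smallest probabilities repeatedly
Resulting codes:
  A: 1 (length 1)
  B: 01 (length 2)
  C: 00 (length 2)
Average length = Σ p(s) × length(s) = 1.3947 bits


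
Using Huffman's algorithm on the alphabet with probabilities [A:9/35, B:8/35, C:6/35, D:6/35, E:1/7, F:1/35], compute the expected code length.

Huffman tree construction:
Combine smallest probabilities repeatedly
Resulting codes:
  A: 10 (length 2)
  B: 01 (length 2)
  C: 110 (length 3)
  D: 111 (length 3)
  E: 001 (length 3)
  F: 000 (length 3)
Average length = Σ p(s) × length(s) = 2.5143 bits


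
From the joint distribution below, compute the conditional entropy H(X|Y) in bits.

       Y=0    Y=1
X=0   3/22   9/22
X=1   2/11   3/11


H(X|Y) = Σ_y p(y) H(X|Y=y)
  p(Y=0) = 7/22, H(X|Y=0) = 0.9852
  p(Y=1) = 15/22, H(X|Y=1) = 0.9710
H(X|Y) = 0.3182×0.9852 + 0.6818×0.9710 = 0.9755 bits


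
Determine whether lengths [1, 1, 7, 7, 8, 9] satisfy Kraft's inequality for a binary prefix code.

Kraft inequality: Σ 2^(-l_i) ≤ 1 for prefix-free code
Calculating: 2^(-1) + 2^(-1) + 2^(-7) + 2^(-7) + 2^(-8) + 2^(-9)
= 0.5 + 0.5 + 0.0078125 + 0.0078125 + 0.00390625 + 0.001953125
= 1.0215
Since 1.0215 > 1, prefix-free code does not exist


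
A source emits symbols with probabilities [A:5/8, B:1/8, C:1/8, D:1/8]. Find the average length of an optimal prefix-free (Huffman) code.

Huffman tree construction:
Combine smallest probabilities repeatedly
Resulting codes:
  A: 1 (length 1)
  B: 010 (length 3)
  C: 011 (length 3)
  D: 00 (length 2)
Average length = Σ p(s) × length(s) = 1.6250 bits


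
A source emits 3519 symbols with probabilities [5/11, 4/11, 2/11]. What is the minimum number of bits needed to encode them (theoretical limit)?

Entropy H = 1.4949 bits/symbol
Minimum bits = H × n = 1.4949 × 3519
= 5260.62 bits


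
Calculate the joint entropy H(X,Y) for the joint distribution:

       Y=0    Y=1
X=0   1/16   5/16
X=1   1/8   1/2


H(X,Y) = -Σ p(x,y) log₂ p(x,y)
  p(0,0)=1/16: -0.0625 × log₂(0.0625) = 0.2500
  p(0,1)=5/16: -0.3125 × log₂(0.3125) = 0.5244
  p(1,0)=1/8: -0.1250 × log₂(0.1250) = 0.3750
  p(1,1)=1/2: -0.5000 × log₂(0.5000) = 0.5000
H(X,Y) = 1.6494 bits


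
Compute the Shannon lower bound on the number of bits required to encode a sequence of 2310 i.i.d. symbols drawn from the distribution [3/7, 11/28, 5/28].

Entropy H = 1.4972 bits/symbol
Minimum bits = H × n = 1.4972 × 2310
= 3458.65 bits


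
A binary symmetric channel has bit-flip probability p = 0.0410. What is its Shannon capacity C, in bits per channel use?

For BSC with error probability p:
C = 1 - H(p) where H(p) is binary entropy
H(0.0410) = -0.0410 × log₂(0.0410) - 0.9590 × log₂(0.9590)
H(p) = 0.2469
C = 1 - 0.2469 = 0.7531 bits/use


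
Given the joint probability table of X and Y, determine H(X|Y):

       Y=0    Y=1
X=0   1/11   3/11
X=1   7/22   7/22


H(X|Y) = Σ_y p(y) H(X|Y=y)
  p(Y=0) = 9/22, H(X|Y=0) = 0.7642
  p(Y=1) = 13/22, H(X|Y=1) = 0.9957
H(X|Y) = 0.4091×0.7642 + 0.5909×0.9957 = 0.9010 bits


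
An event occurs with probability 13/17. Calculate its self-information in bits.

Information content I(x) = -log₂(p(x))
I = -log₂(13/17) = -log₂(0.7647)
I = 0.3870 bits


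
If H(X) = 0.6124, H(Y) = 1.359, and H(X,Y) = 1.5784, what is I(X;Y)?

I(X;Y) = H(X) + H(Y) - H(X,Y)
I(X;Y) = 0.6124 + 1.359 - 1.5784 = 0.393 bits


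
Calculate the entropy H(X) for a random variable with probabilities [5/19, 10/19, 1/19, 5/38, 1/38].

H(X) = -Σ p(x) log₂ p(x)
  -5/19 × log₂(5/19) = 0.5068
  -10/19 × log₂(10/19) = 0.4874
  -1/19 × log₂(1/19) = 0.2236
  -5/38 × log₂(5/38) = 0.3850
  -1/38 × log₂(1/38) = 0.1381
H(X) = 1.7409 bits


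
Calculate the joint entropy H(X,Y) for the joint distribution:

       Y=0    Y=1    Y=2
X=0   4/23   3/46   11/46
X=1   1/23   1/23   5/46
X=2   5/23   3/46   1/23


H(X,Y) = -Σ p(x,y) log₂ p(x,y)
  p(0,0)=4/23: -0.1739 × log₂(0.1739) = 0.4389
  p(0,1)=3/46: -0.0652 × log₂(0.0652) = 0.2569
  p(0,2)=11/46: -0.2391 × log₂(0.2391) = 0.4936
  p(1,0)=1/23: -0.0435 × log₂(0.0435) = 0.1967
  p(1,1)=1/23: -0.0435 × log₂(0.0435) = 0.1967
  p(1,2)=5/46: -0.1087 × log₂(0.1087) = 0.3480
  p(2,0)=5/23: -0.2174 × log₂(0.2174) = 0.4786
  p(2,1)=3/46: -0.0652 × log₂(0.0652) = 0.2569
  p(2,2)=1/23: -0.0435 × log₂(0.0435) = 0.1967
H(X,Y) = 2.8629 bits


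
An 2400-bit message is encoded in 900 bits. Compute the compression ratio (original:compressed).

Compression ratio = Original / Compressed
= 2400 / 900 = 2.67:1


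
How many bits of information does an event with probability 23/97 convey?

Information content I(x) = -log₂(p(x))
I = -log₂(23/97) = -log₂(0.2371)
I = 2.0764 bits


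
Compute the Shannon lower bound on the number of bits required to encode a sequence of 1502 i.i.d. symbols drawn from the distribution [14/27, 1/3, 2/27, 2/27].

Entropy H = 1.5759 bits/symbol
Minimum bits = H × n = 1.5759 × 1502
= 2367.02 bits


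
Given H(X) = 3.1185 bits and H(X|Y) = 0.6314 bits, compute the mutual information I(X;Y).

I(X;Y) = H(X) - H(X|Y)
I(X;Y) = 3.1185 - 0.6314 = 2.4871 bits


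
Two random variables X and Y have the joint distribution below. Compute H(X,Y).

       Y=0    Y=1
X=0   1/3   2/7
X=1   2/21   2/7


H(X,Y) = -Σ p(x,y) log₂ p(x,y)
  p(0,0)=1/3: -0.3333 × log₂(0.3333) = 0.5283
  p(0,1)=2/7: -0.2857 × log₂(0.2857) = 0.5164
  p(1,0)=2/21: -0.0952 × log₂(0.0952) = 0.3231
  p(1,1)=2/7: -0.2857 × log₂(0.2857) = 0.5164
H(X,Y) = 1.8842 bits


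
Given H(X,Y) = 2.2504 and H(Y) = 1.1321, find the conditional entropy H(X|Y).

Chain rule: H(X,Y) = H(X|Y) + H(Y)
H(X|Y) = H(X,Y) - H(Y) = 2.2504 - 1.1321 = 1.1183 bits


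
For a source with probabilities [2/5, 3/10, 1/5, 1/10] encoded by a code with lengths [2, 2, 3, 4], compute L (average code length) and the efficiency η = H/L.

Average length L = Σ p_i × l_i = 2.4000 bits
Entropy H = 1.8464 bits
Efficiency η = H/L × 100% = 76.93%


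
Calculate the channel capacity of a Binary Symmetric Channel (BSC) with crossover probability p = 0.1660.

For BSC with error probability p:
C = 1 - H(p) where H(p) is binary entropy
H(0.1660) = -0.1660 × log₂(0.1660) - 0.8340 × log₂(0.8340)
H(p) = 0.6485
C = 1 - 0.6485 = 0.3515 bits/use


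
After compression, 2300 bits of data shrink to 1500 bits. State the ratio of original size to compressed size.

Compression ratio = Original / Compressed
= 2300 / 1500 = 1.53:1


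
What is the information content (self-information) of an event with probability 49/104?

Information content I(x) = -log₂(p(x))
I = -log₂(49/104) = -log₂(0.4712)
I = 1.0857 bits


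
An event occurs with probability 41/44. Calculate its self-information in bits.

Information content I(x) = -log₂(p(x))
I = -log₂(41/44) = -log₂(0.9318)
I = 0.1019 bits


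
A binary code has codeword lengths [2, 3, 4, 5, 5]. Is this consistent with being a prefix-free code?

Kraft inequality: Σ 2^(-l_i) ≤ 1 for prefix-free code
Calculating: 2^(-2) + 2^(-3) + 2^(-4) + 2^(-5) + 2^(-5)
= 0.25 + 0.125 + 0.0625 + 0.03125 + 0.03125
= 0.5000
Since 0.5000 ≤ 1, prefix-free code exists


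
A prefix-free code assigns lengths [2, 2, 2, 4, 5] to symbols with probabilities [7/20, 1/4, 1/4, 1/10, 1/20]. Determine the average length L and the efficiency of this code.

Average length L = Σ p_i × l_i = 2.3500 bits
Entropy H = 2.0784 bits
Efficiency η = H/L × 100% = 88.44%


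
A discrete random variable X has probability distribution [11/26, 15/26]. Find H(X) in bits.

H(X) = -Σ p(x) log₂ p(x)
  -11/26 × log₂(11/26) = 0.5250
  -15/26 × log₂(15/26) = 0.4578
H(X) = 0.9829 bits


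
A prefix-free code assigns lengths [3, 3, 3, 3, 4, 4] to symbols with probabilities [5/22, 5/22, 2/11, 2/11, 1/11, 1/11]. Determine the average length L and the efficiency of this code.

Average length L = Σ p_i × l_i = 3.1818 bits
Entropy H = 2.4949 bits
Efficiency η = H/L × 100% = 78.41%


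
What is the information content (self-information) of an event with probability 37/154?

Information content I(x) = -log₂(p(x))
I = -log₂(37/154) = -log₂(0.2403)
I = 2.0573 bits


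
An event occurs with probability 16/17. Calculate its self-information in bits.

Information content I(x) = -log₂(p(x))
I = -log₂(16/17) = -log₂(0.9412)
I = 0.0875 bits


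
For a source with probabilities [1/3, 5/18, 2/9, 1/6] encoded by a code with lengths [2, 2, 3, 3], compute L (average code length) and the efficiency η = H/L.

Average length L = Σ p_i × l_i = 2.3889 bits
Entropy H = 1.9547 bits
Efficiency η = H/L × 100% = 81.82%


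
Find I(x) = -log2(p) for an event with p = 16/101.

Information content I(x) = -log₂(p(x))
I = -log₂(16/101) = -log₂(0.1584)
I = 2.6582 bits


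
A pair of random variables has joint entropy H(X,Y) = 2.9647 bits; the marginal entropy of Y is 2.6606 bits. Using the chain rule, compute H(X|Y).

Chain rule: H(X,Y) = H(X|Y) + H(Y)
H(X|Y) = H(X,Y) - H(Y) = 2.9647 - 2.6606 = 0.3041 bits


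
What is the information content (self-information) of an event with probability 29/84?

Information content I(x) = -log₂(p(x))
I = -log₂(29/84) = -log₂(0.3452)
I = 1.5343 bits


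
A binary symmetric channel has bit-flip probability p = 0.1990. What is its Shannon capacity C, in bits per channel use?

For BSC with error probability p:
C = 1 - H(p) where H(p) is binary entropy
H(0.1990) = -0.1990 × log₂(0.1990) - 0.8010 × log₂(0.8010)
H(p) = 0.7199
C = 1 - 0.7199 = 0.2801 bits/use


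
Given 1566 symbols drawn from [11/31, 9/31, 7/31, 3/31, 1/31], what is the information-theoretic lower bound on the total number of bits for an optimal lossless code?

Entropy H = 2.0191 bits/symbol
Minimum bits = H × n = 2.0191 × 1566
= 3161.84 bits


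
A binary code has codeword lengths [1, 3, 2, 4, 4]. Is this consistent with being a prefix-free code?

Kraft inequality: Σ 2^(-l_i) ≤ 1 for prefix-free code
Calculating: 2^(-1) + 2^(-3) + 2^(-2) + 2^(-4) + 2^(-4)
= 0.5 + 0.125 + 0.25 + 0.0625 + 0.0625
= 1.0000
Since 1.0000 ≤ 1, prefix-free code exists


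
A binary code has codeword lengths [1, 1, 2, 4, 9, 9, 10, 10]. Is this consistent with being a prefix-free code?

Kraft inequality: Σ 2^(-l_i) ≤ 1 for prefix-free code
Calculating: 2^(-1) + 2^(-1) + 2^(-2) + 2^(-4) + 2^(-9) + 2^(-9) + 2^(-10) + 2^(-10)
= 0.5 + 0.5 + 0.25 + 0.0625 + 0.001953125 + 0.001953125 + 0.0009765625 + 0.0009765625
= 1.3184
Since 1.3184 > 1, prefix-free code does not exist


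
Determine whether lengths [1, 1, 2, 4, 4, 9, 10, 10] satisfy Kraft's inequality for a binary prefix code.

Kraft inequality: Σ 2^(-l_i) ≤ 1 for prefix-free code
Calculating: 2^(-1) + 2^(-1) + 2^(-2) + 2^(-4) + 2^(-4) + 2^(-9) + 2^(-10) + 2^(-10)
= 0.5 + 0.5 + 0.25 + 0.0625 + 0.0625 + 0.001953125 + 0.0009765625 + 0.0009765625
= 1.3789
Since 1.3789 > 1, prefix-free code does not exist


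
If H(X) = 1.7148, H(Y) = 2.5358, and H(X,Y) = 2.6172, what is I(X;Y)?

I(X;Y) = H(X) + H(Y) - H(X,Y)
I(X;Y) = 1.7148 + 2.5358 - 2.6172 = 1.6334 bits


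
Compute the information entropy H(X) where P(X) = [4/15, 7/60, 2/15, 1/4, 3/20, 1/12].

H(X) = -Σ p(x) log₂ p(x)
  -4/15 × log₂(4/15) = 0.5085
  -7/60 × log₂(7/60) = 0.3616
  -2/15 × log₂(2/15) = 0.3876
  -1/4 × log₂(1/4) = 0.5000
  -3/20 × log₂(3/20) = 0.4105
  -1/12 × log₂(1/12) = 0.2987
H(X) = 2.4670 bits


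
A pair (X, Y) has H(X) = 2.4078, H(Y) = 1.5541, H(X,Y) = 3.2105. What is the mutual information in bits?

I(X;Y) = H(X) + H(Y) - H(X,Y)
I(X;Y) = 2.4078 + 1.5541 - 3.2105 = 0.7514 bits


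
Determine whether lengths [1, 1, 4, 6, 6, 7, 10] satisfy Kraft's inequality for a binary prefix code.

Kraft inequality: Σ 2^(-l_i) ≤ 1 for prefix-free code
Calculating: 2^(-1) + 2^(-1) + 2^(-4) + 2^(-6) + 2^(-6) + 2^(-7) + 2^(-10)
= 0.5 + 0.5 + 0.0625 + 0.015625 + 0.015625 + 0.0078125 + 0.0009765625
= 1.1025
Since 1.1025 > 1, prefix-free code does not exist


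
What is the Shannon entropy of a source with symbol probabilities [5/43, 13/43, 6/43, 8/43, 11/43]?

H(X) = -Σ p(x) log₂ p(x)
  -5/43 × log₂(5/43) = 0.3610
  -13/43 × log₂(13/43) = 0.5218
  -6/43 × log₂(6/43) = 0.3965
  -8/43 × log₂(8/43) = 0.4514
  -11/43 × log₂(11/43) = 0.5031
H(X) = 2.2337 bits


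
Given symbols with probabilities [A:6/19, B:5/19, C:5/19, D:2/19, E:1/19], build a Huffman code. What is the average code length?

Huffman tree construction:
Combine smallest probabilities repeatedly
Resulting codes:
  A: 11 (length 2)
  B: 01 (length 2)
  C: 10 (length 2)
  D: 001 (length 3)
  E: 000 (length 3)
Average length = Σ p(s) × length(s) = 2.1579 bits


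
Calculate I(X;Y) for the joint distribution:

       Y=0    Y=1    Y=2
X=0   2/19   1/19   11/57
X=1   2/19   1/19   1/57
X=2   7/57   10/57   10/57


H(X) = 1.4813, H(Y) = 1.5729, H(X,Y) = 2.9439
I(X;Y) = H(X) + H(Y) - H(X,Y) = 0.1103 bits


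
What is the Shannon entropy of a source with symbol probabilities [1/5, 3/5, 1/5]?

H(X) = -Σ p(x) log₂ p(x)
  -1/5 × log₂(1/5) = 0.4644
  -3/5 × log₂(3/5) = 0.4422
  -1/5 × log₂(1/5) = 0.4644
H(X) = 1.3710 bits


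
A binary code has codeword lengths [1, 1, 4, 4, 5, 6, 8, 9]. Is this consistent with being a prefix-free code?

Kraft inequality: Σ 2^(-l_i) ≤ 1 for prefix-free code
Calculating: 2^(-1) + 2^(-1) + 2^(-4) + 2^(-4) + 2^(-5) + 2^(-6) + 2^(-8) + 2^(-9)
= 0.5 + 0.5 + 0.0625 + 0.0625 + 0.03125 + 0.015625 + 0.00390625 + 0.001953125
= 1.1777
Since 1.1777 > 1, prefix-free code does not exist


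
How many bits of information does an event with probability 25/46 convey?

Information content I(x) = -log₂(p(x))
I = -log₂(25/46) = -log₂(0.5435)
I = 0.8797 bits


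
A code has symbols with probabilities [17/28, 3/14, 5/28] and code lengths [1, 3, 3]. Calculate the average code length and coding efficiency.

Average length L = Σ p_i × l_i = 1.7857 bits
Entropy H = 1.3571 bits
Efficiency η = H/L × 100% = 76.00%


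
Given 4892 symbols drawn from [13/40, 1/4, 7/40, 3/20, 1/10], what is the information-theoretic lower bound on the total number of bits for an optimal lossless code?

Entropy H = 2.2098 bits/symbol
Minimum bits = H × n = 2.2098 × 4892
= 10810.20 bits


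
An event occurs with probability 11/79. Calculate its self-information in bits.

Information content I(x) = -log₂(p(x))
I = -log₂(11/79) = -log₂(0.1392)
I = 2.8443 bits


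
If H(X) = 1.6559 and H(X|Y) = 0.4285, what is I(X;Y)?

I(X;Y) = H(X) - H(X|Y)
I(X;Y) = 1.6559 - 0.4285 = 1.2274 bits


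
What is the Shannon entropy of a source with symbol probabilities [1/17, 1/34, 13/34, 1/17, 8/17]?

H(X) = -Σ p(x) log₂ p(x)
  -1/17 × log₂(1/17) = 0.2404
  -1/34 × log₂(1/34) = 0.1496
  -13/34 × log₂(13/34) = 0.5303
  -1/17 × log₂(1/17) = 0.2404
  -8/17 × log₂(8/17) = 0.5117
H(X) = 1.6726 bits


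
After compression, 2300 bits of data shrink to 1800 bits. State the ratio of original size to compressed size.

Compression ratio = Original / Compressed
= 2300 / 1800 = 1.28:1


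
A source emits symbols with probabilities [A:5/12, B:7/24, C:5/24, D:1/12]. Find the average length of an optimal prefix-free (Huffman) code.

Huffman tree construction:
Combine smallest probabilities repeatedly
Resulting codes:
  A: 0 (length 1)
  B: 10 (length 2)
  C: 111 (length 3)
  D: 110 (length 3)
Average length = Σ p(s) × length(s) = 1.8750 bits


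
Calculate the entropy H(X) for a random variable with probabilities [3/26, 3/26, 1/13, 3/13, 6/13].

H(X) = -Σ p(x) log₂ p(x)
  -3/26 × log₂(3/26) = 0.3595
  -3/26 × log₂(3/26) = 0.3595
  -1/13 × log₂(1/13) = 0.2846
  -3/13 × log₂(3/13) = 0.4882
  -6/13 × log₂(6/13) = 0.5148
H(X) = 2.0066 bits


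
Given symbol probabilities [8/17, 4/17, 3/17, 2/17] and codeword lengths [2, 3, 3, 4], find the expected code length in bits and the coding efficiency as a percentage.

Average length L = Σ p_i × l_i = 2.6471 bits
Entropy H = 1.8078 bits
Efficiency η = H/L × 100% = 68.29%


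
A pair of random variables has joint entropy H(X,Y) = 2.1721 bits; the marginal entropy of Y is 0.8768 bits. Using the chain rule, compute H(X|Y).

Chain rule: H(X,Y) = H(X|Y) + H(Y)
H(X|Y) = H(X,Y) - H(Y) = 2.1721 - 0.8768 = 1.2953 bits


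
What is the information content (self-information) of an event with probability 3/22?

Information content I(x) = -log₂(p(x))
I = -log₂(3/22) = -log₂(0.1364)
I = 2.8745 bits


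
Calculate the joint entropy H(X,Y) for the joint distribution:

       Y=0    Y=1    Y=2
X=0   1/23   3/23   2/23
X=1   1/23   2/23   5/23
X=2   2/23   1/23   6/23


H(X,Y) = -Σ p(x,y) log₂ p(x,y)
  p(0,0)=1/23: -0.0435 × log₂(0.0435) = 0.1967
  p(0,1)=3/23: -0.1304 × log₂(0.1304) = 0.3833
  p(0,2)=2/23: -0.0870 × log₂(0.0870) = 0.3064
  p(1,0)=1/23: -0.0435 × log₂(0.0435) = 0.1967
  p(1,1)=2/23: -0.0870 × log₂(0.0870) = 0.3064
  p(1,2)=5/23: -0.2174 × log₂(0.2174) = 0.4786
  p(2,0)=2/23: -0.0870 × log₂(0.0870) = 0.3064
  p(2,1)=1/23: -0.0435 × log₂(0.0435) = 0.1967
  p(2,2)=6/23: -0.2609 × log₂(0.2609) = 0.5057
H(X,Y) = 2.8769 bits


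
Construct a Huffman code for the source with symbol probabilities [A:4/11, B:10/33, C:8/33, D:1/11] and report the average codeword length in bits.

Huffman tree construction:
Combine smallest probabilities repeatedly
Resulting codes:
  A: 0 (length 1)
  B: 10 (length 2)
  C: 111 (length 3)
  D: 110 (length 3)
Average length = Σ p(s) × length(s) = 1.9697 bits


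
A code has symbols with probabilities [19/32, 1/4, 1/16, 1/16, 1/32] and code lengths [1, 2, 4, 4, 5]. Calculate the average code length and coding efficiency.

Average length L = Σ p_i × l_i = 1.7500 bits
Entropy H = 1.6028 bits
Efficiency η = H/L × 100% = 91.59%


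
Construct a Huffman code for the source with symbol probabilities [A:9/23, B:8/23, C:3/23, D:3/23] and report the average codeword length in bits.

Huffman tree construction:
Combine smallest probabilities repeatedly
Resulting codes:
  A: 0 (length 1)
  B: 11 (length 2)
  C: 100 (length 3)
  D: 101 (length 3)
Average length = Σ p(s) × length(s) = 1.8696 bits


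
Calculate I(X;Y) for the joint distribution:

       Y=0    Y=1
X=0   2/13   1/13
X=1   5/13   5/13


H(X) = 0.7793, H(Y) = 0.9957, H(X,Y) = 1.7605
I(X;Y) = H(X) + H(Y) - H(X,Y) = 0.0146 bits


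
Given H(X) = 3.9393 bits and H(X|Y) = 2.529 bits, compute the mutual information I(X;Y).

I(X;Y) = H(X) - H(X|Y)
I(X;Y) = 3.9393 - 2.529 = 1.4103 bits


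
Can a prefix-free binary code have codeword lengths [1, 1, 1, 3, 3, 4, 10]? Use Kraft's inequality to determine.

Kraft inequality: Σ 2^(-l_i) ≤ 1 for prefix-free code
Calculating: 2^(-1) + 2^(-1) + 2^(-1) + 2^(-3) + 2^(-3) + 2^(-4) + 2^(-10)
= 0.5 + 0.5 + 0.5 + 0.125 + 0.125 + 0.0625 + 0.0009765625
= 1.8135
Since 1.8135 > 1, prefix-free code does not exist


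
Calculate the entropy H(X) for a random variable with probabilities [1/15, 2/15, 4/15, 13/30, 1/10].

H(X) = -Σ p(x) log₂ p(x)
  -1/15 × log₂(1/15) = 0.2605
  -2/15 × log₂(2/15) = 0.3876
  -4/15 × log₂(4/15) = 0.5085
  -13/30 × log₂(13/30) = 0.5228
  -1/10 × log₂(1/10) = 0.3322
H(X) = 2.0115 bits


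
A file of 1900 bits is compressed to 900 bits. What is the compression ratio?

Compression ratio = Original / Compressed
= 1900 / 900 = 2.11:1


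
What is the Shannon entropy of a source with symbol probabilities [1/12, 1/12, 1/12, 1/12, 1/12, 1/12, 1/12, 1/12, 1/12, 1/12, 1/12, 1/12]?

H(X) = -Σ p(x) log₂ p(x)
  -1/12 × log₂(1/12) = 0.2987
  -1/12 × log₂(1/12) = 0.2987
  -1/12 × log₂(1/12) = 0.2987
  -1/12 × log₂(1/12) = 0.2987
  -1/12 × log₂(1/12) = 0.2987
  -1/12 × log₂(1/12) = 0.2987
  -1/12 × log₂(1/12) = 0.2987
  -1/12 × log₂(1/12) = 0.2987
  -1/12 × log₂(1/12) = 0.2987
  -1/12 × log₂(1/12) = 0.2987
  -1/12 × log₂(1/12) = 0.2987
  -1/12 × log₂(1/12) = 0.2987
H(X) = 3.5850 bits
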